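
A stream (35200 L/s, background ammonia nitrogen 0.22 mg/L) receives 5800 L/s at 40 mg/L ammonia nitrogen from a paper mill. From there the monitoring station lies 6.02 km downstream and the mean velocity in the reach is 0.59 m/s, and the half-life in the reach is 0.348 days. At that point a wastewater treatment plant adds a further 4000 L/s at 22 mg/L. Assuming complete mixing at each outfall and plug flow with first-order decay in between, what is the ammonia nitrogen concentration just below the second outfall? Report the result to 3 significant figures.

After mixing, C = (35200·0.2200 + 5800·40.00) / 41000 = 239700/41000 = 5.847 mg/L; combined flow 41000 L/s.
Travel time t = 6.02·1000 / 0.59 = 10200 s = 2.834 h.
Half-life 0.348 d → k = ln 2 / 0.348 = 1.992 d⁻¹.
First-order decay: C = 5.847·exp(−k·t) = 5.847·0.7904 = 4.622 mg/L.
Second outfall: C = (41000·4.622 + 4000·22.00)/45000 = 6.167 mg/L.

6.17 mg/L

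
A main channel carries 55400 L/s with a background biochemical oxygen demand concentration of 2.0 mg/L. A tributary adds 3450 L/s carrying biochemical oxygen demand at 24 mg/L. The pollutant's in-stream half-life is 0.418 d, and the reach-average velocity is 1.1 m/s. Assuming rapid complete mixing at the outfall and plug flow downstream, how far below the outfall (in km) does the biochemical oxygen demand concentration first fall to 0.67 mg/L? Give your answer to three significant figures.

91.2 km

Conservation of mass: C = (55400·2.000 + 3450·24.00) / 58850 = 193600/58850 = 3.290 mg/L.
Half-life 0.418 d → k = ln 2 / 0.418 = 1.658 d⁻¹.
Set 3.290·exp(−k·t) = 0.67 → t = ln(3.290/0.67)/k = 82910 s = 23.03 h.
Distance = v·t = 1.1·82910 = 91200 m = 91.20 km.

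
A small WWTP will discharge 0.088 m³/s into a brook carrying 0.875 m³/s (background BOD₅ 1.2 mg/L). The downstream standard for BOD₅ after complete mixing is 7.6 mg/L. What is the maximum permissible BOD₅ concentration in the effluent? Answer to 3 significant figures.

At the limit, (Qr·Cr + Qe·Cₑ)/(Qr + Qe) = 7.6:
Cₑ = (0.9630·7.6 − 0.8750·1.200) / 0.08800 = 71.24 mg/L.

71.2 mg/L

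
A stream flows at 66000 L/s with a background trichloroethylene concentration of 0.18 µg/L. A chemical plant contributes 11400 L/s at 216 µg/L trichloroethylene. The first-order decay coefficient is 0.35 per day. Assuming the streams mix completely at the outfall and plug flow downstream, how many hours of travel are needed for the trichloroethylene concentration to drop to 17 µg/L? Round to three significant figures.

Flow-weighted average: C = (66000·0.1800 + 11400·216.0) / 77400 = 2474000/77400 = 31.97 µg/L.
31.97·exp(−k·t) = 17 → t = ln(31.97/17)/k = 155900 s = 43.30 h.

43.3 h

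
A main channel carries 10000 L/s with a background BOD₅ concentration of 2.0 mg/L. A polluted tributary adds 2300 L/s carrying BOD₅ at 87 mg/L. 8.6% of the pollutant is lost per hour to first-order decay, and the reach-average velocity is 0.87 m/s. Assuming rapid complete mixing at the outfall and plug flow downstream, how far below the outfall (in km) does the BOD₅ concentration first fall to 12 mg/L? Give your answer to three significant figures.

13.9 km

Conservation of mass: C = (10000·2.000 + 2300·87.00) / 12300 = 220100/12300 = 17.89 mg/L.
8.6%/h lost → k = −ln(1 − 0.086) = 0.08992 h⁻¹.
Set 17.89·exp(−k·t) = 12 → t = ln(17.89/12)/k = 16000 s = 4.443 h.
Distance = v·t = 0.87·16000 = 13920 m = 13.92 km.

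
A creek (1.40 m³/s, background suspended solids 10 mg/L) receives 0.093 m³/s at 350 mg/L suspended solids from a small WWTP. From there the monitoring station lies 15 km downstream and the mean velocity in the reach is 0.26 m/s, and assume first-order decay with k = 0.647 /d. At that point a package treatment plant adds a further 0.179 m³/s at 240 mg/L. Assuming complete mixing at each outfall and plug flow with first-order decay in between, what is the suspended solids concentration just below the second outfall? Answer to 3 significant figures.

Conservation of mass: C = (1.400·10.00 + 0.09300·350.0) / 1.493 = 46.55/1.493 = 31.18 mg/L; combined flow 1.493 m³/s.
Travel time t = 15·1000 / 0.26 = 57690 s = 16.03 h.
Decay over the reach: 31.18·exp(−kt) = 31.18·0.6492 = 20.24 mg/L.
Second outfall: C = (1.493·20.24 + 0.1790·240.0)/1.672 = 43.77 mg/L.

43.8 mg/L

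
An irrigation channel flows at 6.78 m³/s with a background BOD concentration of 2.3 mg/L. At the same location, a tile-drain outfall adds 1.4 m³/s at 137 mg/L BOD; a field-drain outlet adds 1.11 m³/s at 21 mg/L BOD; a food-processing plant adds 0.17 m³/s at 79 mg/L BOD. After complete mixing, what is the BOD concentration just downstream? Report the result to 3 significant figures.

Conservation of mass: C = (6.780·2.300 + 1.400·137.0 + 1.110·21.00 + 0.1700·79.00) / 9.460 = 244.1/9.460 = 25.81 mg/L.

25.8 mg/L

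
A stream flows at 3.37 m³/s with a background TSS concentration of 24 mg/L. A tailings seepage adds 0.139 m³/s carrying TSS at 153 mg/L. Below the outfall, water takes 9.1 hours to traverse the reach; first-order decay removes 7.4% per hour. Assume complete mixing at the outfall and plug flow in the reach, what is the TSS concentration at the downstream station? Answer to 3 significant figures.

14.5 mg/L

Mixed concentration C = ΣQC/ΣQ = (3.370·24.00 + 0.1390·153.0) / 3.509 = 102.1/3.509 = 29.11 mg/L.
7.4%/h lost → k = −ln(1 − 0.074) = 0.07688 h⁻¹.
Applying C = C₀e^(−kt): 29.11 × 0.4968 = 14.46 mg/L.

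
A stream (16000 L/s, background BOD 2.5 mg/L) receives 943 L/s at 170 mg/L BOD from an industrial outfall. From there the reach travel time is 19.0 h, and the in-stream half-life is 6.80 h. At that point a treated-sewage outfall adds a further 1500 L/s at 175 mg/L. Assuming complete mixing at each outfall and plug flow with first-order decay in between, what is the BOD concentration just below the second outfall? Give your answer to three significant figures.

Mass balance: C = (16000·2.500 + 943.0·170.0) / 16940 = 200300/16940 = 11.82 mg/L; combined flow 16940 L/s.
Half-life 6.80 h → k = ln 2 / 6.80 = 0.1019 h⁻¹ = 2.446 d⁻¹.
After decay, C = 11.82 × e^(−kt) = 11.82 × 0.1442 = 1.705 mg/L.
Second outfall: C = (16940·1.705 + 1500·175.0)/18440 = 15.80 mg/L.

15.8 mg/L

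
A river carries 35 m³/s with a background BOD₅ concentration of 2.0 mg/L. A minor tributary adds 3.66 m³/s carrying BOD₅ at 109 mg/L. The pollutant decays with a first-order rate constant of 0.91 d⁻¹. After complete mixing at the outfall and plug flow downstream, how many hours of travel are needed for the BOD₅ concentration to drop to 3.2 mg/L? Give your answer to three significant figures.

35.1 h

After mixing, C = (35.00·2.000 + 3.660·109.0) / 38.66 = 468.9/38.66 = 12.13 mg/L.
12.13·exp(−k·t) = 3.2 → t = ln(12.13/3.2)/k = 126500 s = 35.14 h.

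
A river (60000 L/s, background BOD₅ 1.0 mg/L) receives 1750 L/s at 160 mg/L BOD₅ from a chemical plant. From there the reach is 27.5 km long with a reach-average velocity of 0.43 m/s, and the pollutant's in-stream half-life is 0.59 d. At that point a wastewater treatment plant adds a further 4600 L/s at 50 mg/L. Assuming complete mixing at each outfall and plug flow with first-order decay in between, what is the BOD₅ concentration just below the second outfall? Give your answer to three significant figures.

5.61 mg/L

Conservation of mass: C = (60000·1.000 + 1750·160.0) / 61750 = 340000/61750 = 5.506 mg/L; combined flow 61750 L/s.
Travel time t = 27.5·1000 / 0.43 = 63950 s = 17.76 h.
Half-life 0.59 d → k = ln 2 / 0.59 = 1.175 d⁻¹.
After decay, C = 5.506 × e^(−kt) = 5.506 × 0.4191 = 2.308 mg/L.
Second outfall: C = (61750·2.308 + 4600·50.00)/66350 = 5.614 mg/L.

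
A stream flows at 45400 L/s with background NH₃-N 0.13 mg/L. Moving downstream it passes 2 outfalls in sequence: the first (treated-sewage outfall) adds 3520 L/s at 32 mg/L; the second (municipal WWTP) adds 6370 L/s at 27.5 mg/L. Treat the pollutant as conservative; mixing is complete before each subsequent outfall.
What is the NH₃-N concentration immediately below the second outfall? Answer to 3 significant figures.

Below outfall 1: Q → 48920 L/s, C = (45400·0.1300 + 3520·32.00)/48920 = 2.423 mg/L.
Below outfall 2: Q → 55290 L/s, C = (48920·2.423 + 6370·27.50)/55290 = 5.312 mg/L.

5.31 mg/L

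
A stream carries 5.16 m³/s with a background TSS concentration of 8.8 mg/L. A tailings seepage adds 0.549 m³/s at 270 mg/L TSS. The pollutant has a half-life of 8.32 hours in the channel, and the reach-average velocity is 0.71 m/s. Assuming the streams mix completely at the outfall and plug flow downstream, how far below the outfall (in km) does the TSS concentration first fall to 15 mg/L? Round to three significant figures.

25.0 km

Conservation of mass: C = (5.160·8.800 + 0.5490·270.0) / 5.709 = 193.6/5.709 = 33.92 mg/L.
Half-life 8.32 h → k = ln 2 / 8.32 = 0.08331 h⁻¹ = 1.999 d⁻¹.
Set 33.92·exp(−k·t) = 15 → t = ln(33.92/15)/k = 35260 s = 9.793 h.
Distance = v·t = 0.71·35260 = 25030 m = 25.03 km.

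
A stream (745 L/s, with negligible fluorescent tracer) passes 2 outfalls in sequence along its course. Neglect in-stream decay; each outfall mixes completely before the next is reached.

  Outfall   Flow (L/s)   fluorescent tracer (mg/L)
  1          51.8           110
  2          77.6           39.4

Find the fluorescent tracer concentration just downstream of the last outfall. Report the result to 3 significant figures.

10.0 mg/L

After outfall 1: Q = 745.0 + 51.80 = 796.8 L/s; C = (745.0·0 + 51.80·110.0)/796.8 = 7.151 mg/L.
After outfall 2: Q = 796.8 + 77.60 = 874.4 L/s; C = (796.8·7.151 + 77.60·39.40)/874.4 = 10.01 mg/L.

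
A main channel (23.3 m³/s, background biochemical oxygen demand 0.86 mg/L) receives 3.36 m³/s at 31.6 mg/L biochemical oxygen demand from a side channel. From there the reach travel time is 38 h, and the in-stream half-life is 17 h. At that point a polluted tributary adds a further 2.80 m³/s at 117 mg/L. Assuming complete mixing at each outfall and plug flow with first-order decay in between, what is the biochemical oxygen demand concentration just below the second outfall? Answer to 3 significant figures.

Flow-weighted average: C = (23.30·0.8600 + 3.360·31.60) / 26.66 = 126.2/26.66 = 4.734 mg/L; combined flow 26.66 m³/s.
Half-life 17 h → k = ln 2 / 17 = 0.04077 h⁻¹ = 0.9786 d⁻¹.
First-order decay: C = 4.734·exp(−k·t) = 4.734·0.2124 = 1.005 mg/L.
Second outfall: C = (26.66·1.005 + 2.800·117.0)/29.46 = 12.03 mg/L.

12.0 mg/L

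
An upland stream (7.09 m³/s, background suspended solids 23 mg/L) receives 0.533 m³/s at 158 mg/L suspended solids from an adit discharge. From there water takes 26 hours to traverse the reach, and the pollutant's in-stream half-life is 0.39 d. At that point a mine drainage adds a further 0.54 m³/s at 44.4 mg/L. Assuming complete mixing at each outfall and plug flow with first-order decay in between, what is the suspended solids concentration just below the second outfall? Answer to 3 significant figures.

Mixed concentration C = ΣQC/ΣQ = (7.090·23.00 + 0.5330·158.0) / 7.623 = 247.3/7.623 = 32.44 mg/L; combined flow 7.623 m³/s.
Half-life 0.39 d → k = ln 2 / 0.39 = 1.777 d⁻¹.
After decay, C = 32.44 × e^(−kt) = 32.44 × 0.1458 = 4.730 mg/L.
Second outfall: C = (7.623·4.730 + 0.5400·44.40)/8.163 = 7.354 mg/L.

7.35 mg/L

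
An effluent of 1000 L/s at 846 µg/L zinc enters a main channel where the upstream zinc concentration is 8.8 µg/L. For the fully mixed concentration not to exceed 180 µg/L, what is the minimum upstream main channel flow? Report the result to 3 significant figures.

3890 L/s

Set C_mix = 180: (Q·8.800 + 1000·846.0) / (Q + 1000) = 180
→ Q = 1000·(846.0 − 180)/(180 − 8.800) = 3890 L/s.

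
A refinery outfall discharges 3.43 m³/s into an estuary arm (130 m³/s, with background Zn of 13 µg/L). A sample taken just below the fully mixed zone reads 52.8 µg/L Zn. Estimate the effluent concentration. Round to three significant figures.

1560 µg/L

Mass balance: 130.0·13.00 + 3.430·Cₑ = 133.4·52.80
→ Cₑ = (133.4·52.80 − 130.0·13.00) / 3.430 = 1561 µg/L.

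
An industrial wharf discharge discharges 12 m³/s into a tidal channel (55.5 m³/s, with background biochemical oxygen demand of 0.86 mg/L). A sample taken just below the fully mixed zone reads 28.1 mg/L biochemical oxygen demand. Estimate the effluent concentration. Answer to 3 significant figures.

154 mg/L

Mass balance: 55.50·0.8600 + 12.00·Cₑ = 67.50·28.10
→ Cₑ = (67.50·28.10 − 55.50·0.8600) / 12.00 = 154.1 mg/L.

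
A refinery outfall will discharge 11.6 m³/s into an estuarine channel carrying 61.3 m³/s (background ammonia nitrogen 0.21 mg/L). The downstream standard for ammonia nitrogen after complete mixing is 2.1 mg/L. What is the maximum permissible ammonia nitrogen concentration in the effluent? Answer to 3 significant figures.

At the limit, (Qr·Cr + Qe·Cₑ)/(Qr + Qe) = 2.1:
Cₑ = (72.90·2.1 − 61.30·0.2100) / 11.60 = 12.09 mg/L.

12.1 mg/L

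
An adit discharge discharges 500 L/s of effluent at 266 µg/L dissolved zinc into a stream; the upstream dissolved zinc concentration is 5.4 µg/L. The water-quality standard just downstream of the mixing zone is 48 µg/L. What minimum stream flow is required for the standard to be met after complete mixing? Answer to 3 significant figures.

2560 L/s

Set C_mix = 48: (Q·5.400 + 500.0·266.0) / (Q + 500.0) = 48
→ Q = 500.0·(266.0 − 48)/(48 − 5.400) = 2559 L/s.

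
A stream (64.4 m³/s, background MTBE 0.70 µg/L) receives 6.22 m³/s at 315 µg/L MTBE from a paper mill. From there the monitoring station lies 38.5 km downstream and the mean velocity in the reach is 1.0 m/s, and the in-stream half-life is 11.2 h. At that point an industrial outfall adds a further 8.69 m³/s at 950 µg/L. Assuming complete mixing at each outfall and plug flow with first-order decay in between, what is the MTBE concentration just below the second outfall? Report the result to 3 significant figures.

117 µg/L

Conservation of mass: C = (64.40·0.7000 + 6.220·315.0) / 70.62 = 2004/70.62 = 28.38 µg/L; combined flow 70.62 m³/s.
Travel time t = 38.5·1000 / 1.0 = 38500 s = 10.69 h.
Half-life 11.2 h → k = ln 2 / 11.2 = 0.06189 h⁻¹ = 1.485 d⁻¹.
After decay, C = 28.38 × e^(−kt) = 28.38 × 0.5159 = 14.64 µg/L.
At the second outfall, C = (70.62·14.64 + 8.690·950.0) / (70.62 + 8.690) = 117.1 µg/L.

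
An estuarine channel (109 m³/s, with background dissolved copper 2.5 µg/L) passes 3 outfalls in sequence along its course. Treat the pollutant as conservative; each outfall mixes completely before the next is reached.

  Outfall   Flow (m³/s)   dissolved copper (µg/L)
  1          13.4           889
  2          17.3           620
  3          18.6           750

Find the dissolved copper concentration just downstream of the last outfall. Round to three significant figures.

Below outfall 1: Q → 122.4 m³/s, C = (109.0·2.500 + 13.40·889.0)/122.4 = 99.55 µg/L.
Below outfall 2: Q → 139.7 m³/s, C = (122.4·99.55 + 17.30·620.0)/139.7 = 164.0 µg/L.
Below outfall 3: Q → 158.3 m³/s, C = (139.7·164.0 + 18.60·750.0)/158.3 = 232.9 µg/L.

233 µg/L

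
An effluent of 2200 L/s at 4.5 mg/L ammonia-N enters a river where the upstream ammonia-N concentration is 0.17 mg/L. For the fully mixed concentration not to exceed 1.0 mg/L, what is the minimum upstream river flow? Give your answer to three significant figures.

9280 L/s

Set C_mix = 1.0: (Q·0.1700 + 2200·4.500) / (Q + 2200) = 1.0
→ Q = 2200·(4.500 − 1.0)/(1.0 − 0.1700) = 9277 L/s.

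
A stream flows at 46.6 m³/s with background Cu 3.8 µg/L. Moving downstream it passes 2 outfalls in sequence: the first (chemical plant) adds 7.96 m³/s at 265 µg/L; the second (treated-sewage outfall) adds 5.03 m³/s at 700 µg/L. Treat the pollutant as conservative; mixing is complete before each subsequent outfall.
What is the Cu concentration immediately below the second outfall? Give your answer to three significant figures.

97.5 µg/L

After outfall 1: Q = 46.60 + 7.960 = 54.56 m³/s; C = (46.60·3.800 + 7.960·265.0)/54.56 = 41.91 µg/L.
After outfall 2: Q = 54.56 + 5.030 = 59.59 m³/s; C = (54.56·41.91 + 5.030·700.0)/59.59 = 97.46 µg/L.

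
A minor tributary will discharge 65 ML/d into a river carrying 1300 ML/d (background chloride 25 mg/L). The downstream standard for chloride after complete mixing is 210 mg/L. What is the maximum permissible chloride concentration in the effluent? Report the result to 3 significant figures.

At the limit, (Qr·Cr + Qe·Cₑ)/(Qr + Qe) = 210:
Cₑ = (1365·210 − 1300·25.00) / 65.00 = 3910 mg/L.

3910 mg/L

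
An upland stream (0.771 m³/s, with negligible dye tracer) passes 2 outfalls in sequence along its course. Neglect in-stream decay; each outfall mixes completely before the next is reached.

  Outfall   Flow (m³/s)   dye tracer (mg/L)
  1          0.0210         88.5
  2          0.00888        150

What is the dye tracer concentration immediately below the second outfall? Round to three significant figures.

3.98 mg/L

Below outfall 1: Q → 0.7920 m³/s, C = (0.7710·0 + 0.02100·88.50)/0.7920 = 2.347 mg/L.
Below outfall 2: Q → 0.8009 m³/s, C = (0.7920·2.347 + 0.008880·150.0)/0.8009 = 3.984 mg/L.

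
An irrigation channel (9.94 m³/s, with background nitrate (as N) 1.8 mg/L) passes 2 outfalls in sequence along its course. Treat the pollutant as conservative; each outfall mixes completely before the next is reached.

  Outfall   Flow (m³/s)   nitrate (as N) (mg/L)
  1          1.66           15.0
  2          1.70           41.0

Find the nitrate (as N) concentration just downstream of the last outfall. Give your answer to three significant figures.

8.46 mg/L

After outfall 1: Q = 9.940 + 1.660 = 11.60 m³/s; C = (9.940·1.800 + 1.660·15.00)/11.60 = 3.689 mg/L.
After outfall 2: Q = 11.60 + 1.700 = 13.30 m³/s; C = (11.60·3.689 + 1.700·41.00)/13.30 = 8.458 mg/L.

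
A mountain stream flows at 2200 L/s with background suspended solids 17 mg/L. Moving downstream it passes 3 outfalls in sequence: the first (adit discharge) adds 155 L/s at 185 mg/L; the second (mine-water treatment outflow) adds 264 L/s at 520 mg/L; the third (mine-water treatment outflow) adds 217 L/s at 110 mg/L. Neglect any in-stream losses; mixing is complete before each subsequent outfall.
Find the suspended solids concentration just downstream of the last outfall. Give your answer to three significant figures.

Below outfall 1: Q → 2355 L/s, C = (2200·17.00 + 155.0·185.0)/2355 = 28.06 mg/L.
Below outfall 2: Q → 2619 L/s, C = (2355·28.06 + 264.0·520.0)/2619 = 77.65 mg/L.
Below outfall 3: Q → 2836 L/s, C = (2619·77.65 + 217.0·110.0)/2836 = 80.12 mg/L.

80.1 mg/L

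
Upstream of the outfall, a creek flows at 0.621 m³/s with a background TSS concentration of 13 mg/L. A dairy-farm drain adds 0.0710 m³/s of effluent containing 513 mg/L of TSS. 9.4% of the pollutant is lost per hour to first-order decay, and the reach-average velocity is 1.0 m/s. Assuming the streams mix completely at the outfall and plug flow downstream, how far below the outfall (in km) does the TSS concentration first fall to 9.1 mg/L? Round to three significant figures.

Conservation of mass: C = (0.6210·13.00 + 0.07100·513.0) / 0.6920 = 44.50/0.6920 = 64.30 mg/L.
9.4%/h lost → k = −ln(1 − 0.094) = 0.09872 h⁻¹.
Set 64.30·exp(−k·t) = 9.1 → t = ln(64.30/9.1)/k = 71310 s = 19.81 h.
Distance = v·t = 1.0·71310 = 71310 m = 71.31 km.

71.3 km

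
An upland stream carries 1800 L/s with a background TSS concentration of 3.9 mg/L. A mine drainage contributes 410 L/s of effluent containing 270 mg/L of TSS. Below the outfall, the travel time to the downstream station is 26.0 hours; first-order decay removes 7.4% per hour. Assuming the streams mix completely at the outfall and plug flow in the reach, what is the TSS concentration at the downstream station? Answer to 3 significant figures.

7.22 mg/L

After mixing, C = (1800·3.900 + 410.0·270.0) / 2210 = 117700/2210 = 53.27 mg/L.
7.4%/h lost → k = −ln(1 − 0.074) = 0.07688 h⁻¹.
After decay, C = 53.27 × e^(−kt) = 53.27 × 0.1355 = 7.217 mg/L.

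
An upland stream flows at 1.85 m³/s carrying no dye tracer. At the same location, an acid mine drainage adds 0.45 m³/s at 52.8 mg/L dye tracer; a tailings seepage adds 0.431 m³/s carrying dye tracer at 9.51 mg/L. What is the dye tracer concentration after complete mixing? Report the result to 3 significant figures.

10.2 mg/L

After mixing, C = (1.850·0 + 0.4500·52.80 + 0.4310·9.510) / 2.731 = 27.86/2.731 = 10.20 mg/L.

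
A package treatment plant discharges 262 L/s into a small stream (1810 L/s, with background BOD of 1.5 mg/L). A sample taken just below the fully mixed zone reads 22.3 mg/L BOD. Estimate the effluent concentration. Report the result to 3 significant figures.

Mass balance: 1810·1.500 + 262.0·Cₑ = 2072·22.30
→ Cₑ = (2072·22.30 − 1810·1.500) / 262.0 = 166.0 mg/L.

166 mg/L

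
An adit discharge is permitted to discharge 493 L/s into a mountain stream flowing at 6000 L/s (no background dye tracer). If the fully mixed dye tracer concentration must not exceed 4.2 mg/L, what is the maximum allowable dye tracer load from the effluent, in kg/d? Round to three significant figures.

Mass balance at the limit: 6000·0 + 493.0·Cₑ = 6493·4.2 → Cₑ = 55.32 mg/L.
493.0 L/s = 0.4930 m³/s. Load = 0.4930 m³/s × 55.32 g/m³ × 86 400 s/d = 2356 kg/d.

2360 kg/d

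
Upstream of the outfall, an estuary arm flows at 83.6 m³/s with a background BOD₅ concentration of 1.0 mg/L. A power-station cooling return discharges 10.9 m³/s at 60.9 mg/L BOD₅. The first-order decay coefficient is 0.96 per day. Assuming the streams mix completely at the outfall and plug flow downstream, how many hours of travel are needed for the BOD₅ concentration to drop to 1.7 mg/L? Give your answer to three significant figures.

After mixing, C = (83.60·1.000 + 10.90·60.90) / 94.50 = 747.4/94.50 = 7.909 mg/L.
7.909·exp(−k·t) = 1.7 → t = ln(7.909/1.7)/k = 138400 s = 38.43 h.

38.4 h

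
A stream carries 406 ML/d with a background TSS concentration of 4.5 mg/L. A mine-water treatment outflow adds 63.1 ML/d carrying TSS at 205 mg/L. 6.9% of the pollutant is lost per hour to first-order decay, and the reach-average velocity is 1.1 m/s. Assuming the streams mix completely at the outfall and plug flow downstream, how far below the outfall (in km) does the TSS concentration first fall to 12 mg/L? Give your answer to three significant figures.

Mixed concentration C = ΣQC/ΣQ = (406.0·4.500 + 63.10·205.0) / 469.1 = 14760/469.1 = 31.47 mg/L.
6.9%/h lost → k = −ln(1 − 0.069) = 0.07150 h⁻¹.
Set 31.47·exp(−k·t) = 12 → t = ln(31.47/12)/k = 48550 s = 13.48 h.
Distance = v·t = 1.1·48550 = 53400 m = 53.40 km.

53.4 km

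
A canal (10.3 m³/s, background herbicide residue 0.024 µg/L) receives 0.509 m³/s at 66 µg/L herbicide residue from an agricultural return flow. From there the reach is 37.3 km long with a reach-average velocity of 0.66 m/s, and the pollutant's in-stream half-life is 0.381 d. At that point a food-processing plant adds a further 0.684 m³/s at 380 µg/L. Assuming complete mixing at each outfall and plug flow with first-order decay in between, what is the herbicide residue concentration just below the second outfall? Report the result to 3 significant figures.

23.5 µg/L

Conservation of mass: C = (10.30·0.02400 + 0.5090·66.00) / 10.81 = 33.84/10.81 = 3.131 µg/L; combined flow 10.81 m³/s.
Travel time t = 37.3·1000 / 0.66 = 56520 s = 15.70 h.
Half-life 0.381 d → k = ln 2 / 0.381 = 1.819 d⁻¹.
Decay over the reach: 3.131·exp(−kt) = 3.131·0.3042 = 0.9525 µg/L.
Second outfall: C = (10.81·0.9525 + 0.6840·380.0)/11.49 = 23.51 µg/L.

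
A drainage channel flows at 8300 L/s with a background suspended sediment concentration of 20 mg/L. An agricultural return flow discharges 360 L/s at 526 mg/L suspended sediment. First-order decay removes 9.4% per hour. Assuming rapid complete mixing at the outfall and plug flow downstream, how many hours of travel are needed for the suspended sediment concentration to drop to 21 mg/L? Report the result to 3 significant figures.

6.79 h

Conservation of mass: C = (8300·20.00 + 360.0·526.0) / 8660 = 355400/8660 = 41.03 mg/L.
9.4%/h lost → k = −ln(1 − 0.094) = 0.09872 h⁻¹.
41.03·exp(−k·t) = 21 → t = ln(41.03/21)/k = 24430 s = 6.786 h.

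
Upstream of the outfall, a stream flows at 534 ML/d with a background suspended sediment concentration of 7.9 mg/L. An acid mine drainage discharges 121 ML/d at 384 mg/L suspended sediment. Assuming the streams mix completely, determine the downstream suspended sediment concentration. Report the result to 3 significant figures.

After mixing, C = (534.0·7.900 + 121.0·384.0) / 655.0 = 50680/655.0 = 77.38 mg/L.

77.4 mg/L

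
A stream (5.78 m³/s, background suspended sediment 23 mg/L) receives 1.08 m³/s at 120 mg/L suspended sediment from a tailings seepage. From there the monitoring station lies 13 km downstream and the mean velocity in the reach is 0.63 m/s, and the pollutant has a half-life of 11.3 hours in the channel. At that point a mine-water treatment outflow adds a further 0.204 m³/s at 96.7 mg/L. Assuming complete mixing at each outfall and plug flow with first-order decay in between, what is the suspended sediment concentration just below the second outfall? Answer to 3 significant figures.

Mass balance: C = (5.780·23.00 + 1.080·120.0) / 6.860 = 262.5/6.860 = 38.27 mg/L; combined flow 6.860 m³/s.
Travel time t = 13·1000 / 0.63 = 20630 s = 5.732 h.
Half-life 11.3 h → k = ln 2 / 11.3 = 0.06134 h⁻¹ = 1.472 d⁻¹.
After decay, C = 38.27 × e^(−kt) = 38.27 × 0.7036 = 26.93 mg/L.
At the second outfall, C = (6.860·26.93 + 0.2040·96.70) / (6.860 + 0.2040) = 28.94 mg/L.

28.9 mg/L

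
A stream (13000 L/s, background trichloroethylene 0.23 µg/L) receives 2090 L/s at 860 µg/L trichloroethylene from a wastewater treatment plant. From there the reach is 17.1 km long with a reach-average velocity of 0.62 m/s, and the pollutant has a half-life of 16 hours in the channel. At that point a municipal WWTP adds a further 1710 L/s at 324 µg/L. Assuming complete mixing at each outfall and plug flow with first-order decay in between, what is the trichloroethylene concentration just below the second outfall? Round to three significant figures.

110 µg/L

Conservation of mass: C = (13000·0.2300 + 2090·860.0) / 15090 = 1800000/15090 = 119.3 µg/L; combined flow 15090 L/s.
Travel time t = 17.1·1000 / 0.62 = 27580 s = 7.661 h.
Half-life 16 h → k = ln 2 / 16 = 0.04332 h⁻¹ = 1.040 d⁻¹.
Decay over the reach: 119.3·exp(−kt) = 119.3·0.7176 = 85.61 µg/L.
At the second outfall, C = (15090·85.61 + 1710·324.0) / (15090 + 1710) = 109.9 µg/L.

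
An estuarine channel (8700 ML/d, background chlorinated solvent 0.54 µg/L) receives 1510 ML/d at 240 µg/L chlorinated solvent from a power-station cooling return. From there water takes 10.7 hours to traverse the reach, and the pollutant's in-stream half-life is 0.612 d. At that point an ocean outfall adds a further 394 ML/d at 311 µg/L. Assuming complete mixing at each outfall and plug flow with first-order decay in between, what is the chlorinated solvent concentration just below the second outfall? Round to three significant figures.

After mixing, C = (8700·0.5400 + 1510·240.0) / 10210 = 367100/10210 = 35.95 µg/L; combined flow 10210 ML/d.
Half-life 0.612 d → k = ln 2 / 0.612 = 1.133 d⁻¹.
Applying C = C₀e^(−kt): 35.95 × 0.6035 = 21.70 µg/L.
At the second outfall, C = (10210·21.70 + 394.0·311.0) / (10210 + 394.0) = 32.45 µg/L.

32.4 µg/L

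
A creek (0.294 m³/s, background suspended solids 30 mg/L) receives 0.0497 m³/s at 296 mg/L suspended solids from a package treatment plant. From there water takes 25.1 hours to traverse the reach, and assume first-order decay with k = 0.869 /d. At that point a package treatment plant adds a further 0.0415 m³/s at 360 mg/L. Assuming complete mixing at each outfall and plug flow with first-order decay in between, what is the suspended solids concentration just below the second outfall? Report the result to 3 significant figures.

Flow-weighted average: C = (0.2940·30.00 + 0.04970·296.0) / 0.3437 = 23.53/0.3437 = 68.46 mg/L; combined flow 0.3437 m³/s.
After decay, C = 68.46 × e^(−kt) = 68.46 × 0.4030 = 27.59 mg/L.
Second outfall: C = (0.3437·27.59 + 0.04150·360.0)/0.3852 = 63.40 mg/L.

63.4 mg/L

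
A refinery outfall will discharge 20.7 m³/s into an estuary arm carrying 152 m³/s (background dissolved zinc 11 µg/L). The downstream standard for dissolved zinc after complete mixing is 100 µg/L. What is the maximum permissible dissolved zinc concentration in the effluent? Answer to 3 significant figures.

At the limit, (Qr·Cr + Qe·Cₑ)/(Qr + Qe) = 100:
Cₑ = (172.7·100 − 152.0·11.00) / 20.70 = 753.5 µg/L.

754 µg/L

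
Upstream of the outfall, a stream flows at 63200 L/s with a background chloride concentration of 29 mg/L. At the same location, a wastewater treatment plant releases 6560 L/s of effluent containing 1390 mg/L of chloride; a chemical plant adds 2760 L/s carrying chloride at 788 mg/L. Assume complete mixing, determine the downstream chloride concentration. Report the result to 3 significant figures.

181 mg/L

Mass balance: C = (63200·29.00 + 6560·1390 + 2760·788.0) / 72520 = 13130000/72520 = 181.0 mg/L.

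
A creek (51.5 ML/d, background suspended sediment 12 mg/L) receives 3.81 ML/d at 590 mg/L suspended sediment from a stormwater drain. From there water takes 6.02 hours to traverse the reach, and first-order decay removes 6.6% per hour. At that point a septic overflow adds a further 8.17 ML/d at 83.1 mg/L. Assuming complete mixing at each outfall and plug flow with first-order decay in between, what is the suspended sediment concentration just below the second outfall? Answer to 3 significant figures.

40.6 mg/L

After mixing, C = (51.50·12.00 + 3.810·590.0) / 55.31 = 2866/55.31 = 51.82 mg/L; combined flow 55.31 ML/d.
6.6%/h lost → k = −ln(1 − 0.066) = 0.06828 h⁻¹.
First-order decay: C = 51.82·exp(−k·t) = 51.82·0.6630 = 34.35 mg/L.
At the second outfall, C = (55.31·34.35 + 8.170·83.10) / (55.31 + 8.170) = 40.63 mg/L.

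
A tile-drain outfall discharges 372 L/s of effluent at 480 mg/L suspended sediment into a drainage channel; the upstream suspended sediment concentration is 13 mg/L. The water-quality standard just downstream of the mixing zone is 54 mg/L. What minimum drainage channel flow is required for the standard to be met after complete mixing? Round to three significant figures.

Set C_mix = 54: (Q·13.00 + 372.0·480.0) / (Q + 372.0) = 54
→ Q = 372.0·(480.0 − 54)/(54 − 13.00) = 3865 L/s.

3870 L/s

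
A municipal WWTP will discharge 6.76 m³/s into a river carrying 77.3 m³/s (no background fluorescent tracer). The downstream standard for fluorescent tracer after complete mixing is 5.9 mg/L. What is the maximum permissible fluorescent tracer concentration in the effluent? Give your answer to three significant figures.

At the limit, (Qr·Cr + Qe·Cₑ)/(Qr + Qe) = 5.9:
Cₑ = (84.06·5.9 − 77.30·0) / 6.760 = 73.37 mg/L.

73.4 mg/L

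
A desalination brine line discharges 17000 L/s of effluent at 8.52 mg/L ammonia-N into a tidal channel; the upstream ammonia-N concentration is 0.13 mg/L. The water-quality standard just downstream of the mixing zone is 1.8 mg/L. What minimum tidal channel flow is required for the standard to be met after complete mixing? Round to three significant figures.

68400 L/s

Set C_mix = 1.8: (Q·0.1300 + 17000·8.520) / (Q + 17000) = 1.8
→ Q = 17000·(8.520 − 1.8)/(1.8 − 0.1300) = 68410 L/s.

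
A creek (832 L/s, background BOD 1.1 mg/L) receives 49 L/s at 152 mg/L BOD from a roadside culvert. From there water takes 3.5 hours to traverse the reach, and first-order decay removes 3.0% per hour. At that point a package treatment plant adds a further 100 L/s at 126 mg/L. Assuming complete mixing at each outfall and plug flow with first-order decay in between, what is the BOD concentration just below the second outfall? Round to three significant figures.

Mixed concentration C = ΣQC/ΣQ = (832.0·1.100 + 49.00·152.0) / 881.0 = 8363/881.0 = 9.493 mg/L; combined flow 881.0 L/s.
3.0%/h lost → k = −ln(1 − 0.03) = 0.03046 h⁻¹.
Decay over the reach: 9.493·exp(−kt) = 9.493·0.8989 = 8.533 mg/L.
Second outfall: C = (881.0·8.533 + 100.0·126.0)/981.0 = 20.51 mg/L.

20.5 mg/L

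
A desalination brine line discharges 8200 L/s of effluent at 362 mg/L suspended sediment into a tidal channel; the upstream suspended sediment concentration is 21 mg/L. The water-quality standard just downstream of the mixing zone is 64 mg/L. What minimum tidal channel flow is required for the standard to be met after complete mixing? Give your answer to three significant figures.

56800 L/s

Set C_mix = 64: (Q·21.00 + 8200·362.0) / (Q + 8200) = 64
→ Q = 8200·(362.0 − 64)/(64 − 21.00) = 56830 L/s.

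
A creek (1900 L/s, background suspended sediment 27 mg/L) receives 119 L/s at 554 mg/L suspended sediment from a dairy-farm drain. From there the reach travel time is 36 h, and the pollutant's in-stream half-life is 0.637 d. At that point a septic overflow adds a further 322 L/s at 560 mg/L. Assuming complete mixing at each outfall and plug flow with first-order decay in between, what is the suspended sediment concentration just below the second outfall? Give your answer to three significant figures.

86.8 mg/L

Mass balance: C = (1900·27.00 + 119.0·554.0) / 2019 = 117200/2019 = 58.06 mg/L; combined flow 2019 L/s.
Half-life 0.637 d → k = ln 2 / 0.637 = 1.088 d⁻¹.
First-order decay: C = 58.06·exp(−k·t) = 58.06·0.1955 = 11.35 mg/L.
At the second outfall, C = (2019·11.35 + 322.0·560.0) / (2019 + 322.0) = 86.82 mg/L.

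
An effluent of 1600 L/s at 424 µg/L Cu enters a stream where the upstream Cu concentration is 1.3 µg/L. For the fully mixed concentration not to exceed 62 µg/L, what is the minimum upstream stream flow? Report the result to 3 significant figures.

Set C_mix = 62: (Q·1.300 + 1600·424.0) / (Q + 1600) = 62
→ Q = 1600·(424.0 − 62)/(62 − 1.300) = 9542 L/s.

9540 L/s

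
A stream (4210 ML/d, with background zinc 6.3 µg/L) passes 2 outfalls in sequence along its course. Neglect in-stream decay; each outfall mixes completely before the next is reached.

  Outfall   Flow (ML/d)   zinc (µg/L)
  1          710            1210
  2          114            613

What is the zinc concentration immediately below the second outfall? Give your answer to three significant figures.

190 µg/L

Outfall 1: combined Q = 4920 ML/d; C = (4210·6.300 + 710.0·1210)/4920 = 180.0 µg/L.
Outfall 2: combined Q = 5034 ML/d; C = (4920·180.0 + 114.0·613.0)/5034 = 189.8 µg/L.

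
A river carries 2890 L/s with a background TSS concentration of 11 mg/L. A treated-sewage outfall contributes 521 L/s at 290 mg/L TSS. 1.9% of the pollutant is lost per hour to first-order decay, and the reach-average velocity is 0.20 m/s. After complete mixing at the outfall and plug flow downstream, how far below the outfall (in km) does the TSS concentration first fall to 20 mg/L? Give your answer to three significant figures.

Mass balance: C = (2890·11.00 + 521.0·290.0) / 3411 = 182900/3411 = 53.61 mg/L.
1.9%/h lost → k = −ln(1 − 0.019) = 0.01918 h⁻¹.
Set 53.61·exp(−k·t) = 20 → t = ln(53.61/20)/k = 185100 s = 51.40 h.
Distance = v·t = 0.20·185100 = 37010 m = 37.01 km.

37.0 km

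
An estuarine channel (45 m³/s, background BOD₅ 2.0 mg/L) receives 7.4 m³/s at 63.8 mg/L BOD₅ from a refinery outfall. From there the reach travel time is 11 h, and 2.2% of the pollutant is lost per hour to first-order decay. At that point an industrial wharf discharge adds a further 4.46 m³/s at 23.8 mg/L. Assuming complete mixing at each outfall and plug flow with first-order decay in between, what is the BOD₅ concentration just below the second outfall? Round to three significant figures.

9.61 mg/L

Conservation of mass: C = (45.00·2.000 + 7.400·63.80) / 52.40 = 562.1/52.40 = 10.73 mg/L; combined flow 52.40 m³/s.
2.2%/h lost → k = −ln(1 − 0.022) = 0.02225 h⁻¹.
After decay, C = 10.73 × e^(−kt) = 10.73 × 0.7829 = 8.399 mg/L.
Second outfall: C = (52.40·8.399 + 4.460·23.80)/56.86 = 9.607 mg/L.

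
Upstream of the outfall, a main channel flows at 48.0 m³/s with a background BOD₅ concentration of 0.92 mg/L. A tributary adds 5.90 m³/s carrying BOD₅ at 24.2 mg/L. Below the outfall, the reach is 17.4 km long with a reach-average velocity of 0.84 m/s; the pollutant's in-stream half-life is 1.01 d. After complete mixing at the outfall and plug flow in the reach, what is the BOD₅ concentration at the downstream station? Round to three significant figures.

Mass balance: C = (48.00·0.9200 + 5.900·24.20) / 53.90 = 186.9/53.90 = 3.468 mg/L.
Travel time t = 17.4·1000 / 0.84 = 20710 s = 5.754 h.
Half-life 1.01 d → k = ln 2 / 1.01 = 0.6863 d⁻¹.
Applying C = C₀e^(−kt): 3.468 × 0.8483 = 2.942 mg/L.

2.94 mg/L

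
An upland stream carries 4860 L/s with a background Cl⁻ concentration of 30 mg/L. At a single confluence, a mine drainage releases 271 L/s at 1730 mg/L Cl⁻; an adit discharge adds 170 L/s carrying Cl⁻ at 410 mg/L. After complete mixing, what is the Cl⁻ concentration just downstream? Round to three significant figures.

Flow-weighted average: C = (4860·30.00 + 271.0·1730 + 170.0·410.0) / 5301 = 684300/5301 = 129.1 mg/L.

129 mg/L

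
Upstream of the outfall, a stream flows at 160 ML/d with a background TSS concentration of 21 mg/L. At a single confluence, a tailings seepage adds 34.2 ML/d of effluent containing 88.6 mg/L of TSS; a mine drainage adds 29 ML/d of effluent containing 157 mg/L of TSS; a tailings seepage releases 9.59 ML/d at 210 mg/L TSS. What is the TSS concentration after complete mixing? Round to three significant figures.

55.7 mg/L

Mass balance: C = (160.0·21.00 + 34.20·88.60 + 29.00·157.0 + 9.590·210.0) / 232.8 = 12960/232.8 = 55.66 mg/L.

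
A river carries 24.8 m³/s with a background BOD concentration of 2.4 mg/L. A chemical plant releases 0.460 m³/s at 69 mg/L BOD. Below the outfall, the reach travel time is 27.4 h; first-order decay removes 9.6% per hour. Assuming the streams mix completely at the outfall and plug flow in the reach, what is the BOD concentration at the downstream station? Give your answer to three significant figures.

Mass balance: C = (24.80·2.400 + 0.4600·69.00) / 25.26 = 91.26/25.26 = 3.613 mg/L.
9.6%/h lost → k = −ln(1 − 0.096) = 0.1009 h⁻¹.
Decay over the reach: 3.613·exp(−kt) = 3.613·0.06295 = 0.2274 mg/L.

0.227 mg/L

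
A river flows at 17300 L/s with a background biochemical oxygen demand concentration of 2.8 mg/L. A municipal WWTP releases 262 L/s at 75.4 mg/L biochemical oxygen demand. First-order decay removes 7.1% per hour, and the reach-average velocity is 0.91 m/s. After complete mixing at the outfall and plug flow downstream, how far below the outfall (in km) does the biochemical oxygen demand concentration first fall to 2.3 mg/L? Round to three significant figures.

23.3 km

Mixed concentration C = ΣQC/ΣQ = (17300·2.800 + 262.0·75.40) / 17560 = 68190/17560 = 3.883 mg/L.
7.1%/h lost → k = −ln(1 − 0.071) = 0.07365 h⁻¹.
Set 3.883·exp(−k·t) = 2.3 → t = ln(3.883/2.3)/k = 25600 s = 7.111 h.
Distance = v·t = 0.91·25600 = 23300 m = 23.30 km.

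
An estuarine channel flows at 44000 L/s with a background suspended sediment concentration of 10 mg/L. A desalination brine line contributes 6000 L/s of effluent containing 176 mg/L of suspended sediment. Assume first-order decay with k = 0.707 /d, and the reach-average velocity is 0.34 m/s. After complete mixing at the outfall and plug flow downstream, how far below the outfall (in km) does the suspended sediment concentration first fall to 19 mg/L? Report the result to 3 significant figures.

18.9 km

After mixing, C = (44000·10.00 + 6000·176.0) / 50000 = 1496000/50000 = 29.92 mg/L.
Set 29.92·exp(−k·t) = 19 → t = ln(29.92/19)/k = 55490 s = 15.41 h.
Distance = v·t = 0.34·55490 = 18870 m = 18.87 km.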